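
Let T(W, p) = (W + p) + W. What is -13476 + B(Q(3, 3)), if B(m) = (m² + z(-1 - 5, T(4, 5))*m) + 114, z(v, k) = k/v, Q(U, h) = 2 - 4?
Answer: -40061/3 ≈ -13354.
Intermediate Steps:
Q(U, h) = -2
T(W, p) = p + 2*W
B(m) = 114 + m² - 13*m/6 (B(m) = (m² + ((5 + 2*4)/(-1 - 5))*m) + 114 = (m² + ((5 + 8)/(-6))*m) + 114 = (m² + (13*(-⅙))*m) + 114 = (m² - 13*m/6) + 114 = 114 + m² - 13*m/6)
-13476 + B(Q(3, 3)) = -13476 + (114 + (-2)² - 13/6*(-2)) = -13476 + (114 + 4 + 13/3) = -13476 + 367/3 = -40061/3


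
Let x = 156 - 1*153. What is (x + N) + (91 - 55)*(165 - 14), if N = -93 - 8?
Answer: 5338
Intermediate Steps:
x = 3 (x = 156 - 153 = 3)
N = -101
(x + N) + (91 - 55)*(165 - 14) = (3 - 101) + (91 - 55)*(165 - 14) = -98 + 36*151 = -98 + 5436 = 5338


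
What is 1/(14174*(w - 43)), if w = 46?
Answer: 1/42522 ≈ 2.3517e-5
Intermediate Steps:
1/(14174*(w - 43)) = 1/(14174*(46 - 43)) = (1/14174)/3 = (1/14174)*(⅓) = 1/42522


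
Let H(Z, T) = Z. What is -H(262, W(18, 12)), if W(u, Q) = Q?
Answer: -262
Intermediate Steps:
-H(262, W(18, 12)) = -1*262 = -262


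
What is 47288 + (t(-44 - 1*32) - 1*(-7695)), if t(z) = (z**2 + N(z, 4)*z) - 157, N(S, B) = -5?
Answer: 60982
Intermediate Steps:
t(z) = -157 + z**2 - 5*z (t(z) = (z**2 - 5*z) - 157 = -157 + z**2 - 5*z)
47288 + (t(-44 - 1*32) - 1*(-7695)) = 47288 + ((-157 + (-44 - 1*32)**2 - 5*(-44 - 1*32)) - 1*(-7695)) = 47288 + ((-157 + (-44 - 32)**2 - 5*(-44 - 32)) + 7695) = 47288 + ((-157 + (-76)**2 - 5*(-76)) + 7695) = 47288 + ((-157 + 5776 + 380) + 7695) = 47288 + (5999 + 7695) = 47288 + 13694 = 60982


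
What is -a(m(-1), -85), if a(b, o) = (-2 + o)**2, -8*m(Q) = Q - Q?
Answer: -7569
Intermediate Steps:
m(Q) = 0 (m(Q) = -(Q - Q)/8 = -1/8*0 = 0)
-a(m(-1), -85) = -(-2 - 85)**2 = -1*(-87)**2 = -1*7569 = -7569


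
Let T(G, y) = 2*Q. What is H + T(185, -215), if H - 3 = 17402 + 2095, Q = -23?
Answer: 19454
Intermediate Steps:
T(G, y) = -46 (T(G, y) = 2*(-23) = -46)
H = 19500 (H = 3 + (17402 + 2095) = 3 + 19497 = 19500)
H + T(185, -215) = 19500 - 46 = 19454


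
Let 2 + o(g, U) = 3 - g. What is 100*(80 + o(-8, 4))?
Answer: 8900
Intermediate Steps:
o(g, U) = 1 - g (o(g, U) = -2 + (3 - g) = 1 - g)
100*(80 + o(-8, 4)) = 100*(80 + (1 - 1*(-8))) = 100*(80 + (1 + 8)) = 100*(80 + 9) = 100*89 = 8900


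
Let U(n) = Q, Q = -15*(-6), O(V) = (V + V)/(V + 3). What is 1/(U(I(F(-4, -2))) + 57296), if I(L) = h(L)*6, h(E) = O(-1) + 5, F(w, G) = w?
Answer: 1/57386 ≈ 1.7426e-5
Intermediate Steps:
O(V) = 2*V/(3 + V) (O(V) = (2*V)/(3 + V) = 2*V/(3 + V))
h(E) = 4 (h(E) = 2*(-1)/(3 - 1) + 5 = 2*(-1)/2 + 5 = 2*(-1)*(1/2) + 5 = -1 + 5 = 4)
Q = 90
I(L) = 24 (I(L) = 4*6 = 24)
U(n) = 90
1/(U(I(F(-4, -2))) + 57296) = 1/(90 + 57296) = 1/57386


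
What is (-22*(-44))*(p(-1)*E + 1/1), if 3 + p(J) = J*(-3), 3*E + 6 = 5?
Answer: 968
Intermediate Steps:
E = -⅓ (E = -2 + (⅓)*5 = -2 + 5/3 = -⅓ ≈ -0.33333)
p(J) = -3 - 3*J (p(J) = -3 + J*(-3) = -3 - 3*J)
(-22*(-44))*(p(-1)*E + 1/1) = (-22*(-44))*((-3 - 3*(-1))*(-⅓) + 1/1) = 968*((-3 + 3)*(-⅓) + 1) = 968*(0*(-⅓) + 1) = 968*(0 + 1) = 968*1 = 968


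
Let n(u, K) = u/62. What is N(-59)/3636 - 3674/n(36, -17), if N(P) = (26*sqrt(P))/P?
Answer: -56947/9 - 13*I*sqrt(59)/107262 ≈ -6327.4 - 0.00093094*I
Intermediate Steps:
N(P) = 26/sqrt(P)
n(u, K) = u/62 (n(u, K) = u*(1/62) = u/62)
N(-59)/3636 - 3674/n(36, -17) = (26/sqrt(-59))/3636 - 3674/((1/62)*36) = (26*(-I*sqrt(59)/59))*(1/3636) - 3674/18/31 = -26*I*sqrt(59)/59*(1/3636) - 3674*31/18 = -13*I*sqrt(59)/107262 - 56947/9 = -56947/9 - 13*I*sqrt(59)/107262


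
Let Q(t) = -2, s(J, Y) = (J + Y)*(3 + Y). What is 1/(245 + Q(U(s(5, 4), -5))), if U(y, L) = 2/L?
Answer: 1/243 ≈ 0.0041152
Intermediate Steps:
s(J, Y) = (3 + Y)*(J + Y)
1/(245 + Q(U(s(5, 4), -5))) = 1/(245 - 2) = 1/243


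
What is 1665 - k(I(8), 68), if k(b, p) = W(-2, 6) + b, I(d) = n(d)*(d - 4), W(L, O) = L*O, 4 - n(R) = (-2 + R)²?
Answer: 1805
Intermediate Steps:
n(R) = 4 - (-2 + R)²
I(d) = d*(-4 + d)*(4 - d) (I(d) = (d*(4 - d))*(d - 4) = (d*(4 - d))*(-4 + d) = d*(-4 + d)*(4 - d))
k(b, p) = -12 + b (k(b, p) = -2*6 + b = -12 + b)
1665 - k(I(8), 68) = 1665 - (-12 - 1*8*(-4 + 8)²) = 1665 - (-12 - 1*8*4²) = 1665 - (-12 - 1*8*16) = 1665 - (-12 - 128) = 1665 - 1*(-140) = 1665 + 140 = 1805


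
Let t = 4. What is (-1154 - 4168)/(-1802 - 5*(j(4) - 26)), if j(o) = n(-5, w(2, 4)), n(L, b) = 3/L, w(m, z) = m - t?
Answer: 5322/1669 ≈ 3.1887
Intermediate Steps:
w(m, z) = -4 + m (w(m, z) = m - 1*4 = m - 4 = -4 + m)
j(o) = -⅗ (j(o) = 3/(-5) = 3*(-⅕) = -⅗)
(-1154 - 4168)/(-1802 - 5*(j(4) - 26)) = (-1154 - 4168)/(-1802 - 5*(-⅗ - 26)) = -5322/(-1802 - 5*(-133/5)) = -5322/(-1802 + 133) = -5322/(-1669) = -5322*(-1/1669) = 5322/1669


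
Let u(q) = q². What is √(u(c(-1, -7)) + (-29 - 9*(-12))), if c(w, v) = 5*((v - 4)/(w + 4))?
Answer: 2*√934/3 ≈ 20.374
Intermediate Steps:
c(w, v) = 5*(-4 + v)/(4 + w) (c(w, v) = 5*((-4 + v)/(4 + w)) = 5*(-4 + v)/(4 + w))
√(u(c(-1, -7)) + (-29 - 9*(-12))) = √((5*(-4 - 7)/(4 - 1))² + (-29 - 9*(-12))) = √((5*(-11)/3)² + (-29 + 108)) = √((5*(⅓)*(-11))² + 79) = √((-55/3)² + 79) = √(3025/9 + 79) = √(3736/9) = 2*√934/3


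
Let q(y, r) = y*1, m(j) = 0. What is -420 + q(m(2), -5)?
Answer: -420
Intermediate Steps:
q(y, r) = y
-420 + q(m(2), -5) = -420 + 0 = -420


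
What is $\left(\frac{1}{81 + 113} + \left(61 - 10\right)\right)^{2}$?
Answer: $\frac{97911025}{37636} \approx 2601.5$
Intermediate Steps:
$\left(\frac{1}{81 + 113} + \left(61 - 10\right)\right)^{2} = \left(\frac{1}{194} + 51\right)^{2} = \left(\frac{9895}{194}\right)^{2} = \frac{97911025}{37636}$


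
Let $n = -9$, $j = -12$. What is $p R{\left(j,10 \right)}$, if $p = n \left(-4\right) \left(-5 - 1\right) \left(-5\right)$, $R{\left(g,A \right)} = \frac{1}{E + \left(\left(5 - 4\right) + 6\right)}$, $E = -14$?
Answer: $- \frac{1080}{7} \approx -154.29$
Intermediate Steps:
$R{\left(g,A \right)} = - \frac{1}{7}$ ($R{\left(g,A \right)} = \frac{1}{-14 + \left(\left(5 - 4\right) + 6\right)} = \frac{1}{-14 + \left(1 + 6\right)} = \frac{1}{-14 + 7} = \frac{1}{-7} = - \frac{1}{7}$)
$p = 1080$ ($p = \left(-9\right) \left(-4\right) \left(-5 - 1\right) \left(-5\right) = 36 \left(\left(-6\right) \left(-5\right)\right) = 36 \cdot 30 = 1080$)
$p R{\left(j,10 \right)} = 1080 \left(- \frac{1}{7}\right) = - \frac{1080}{7}$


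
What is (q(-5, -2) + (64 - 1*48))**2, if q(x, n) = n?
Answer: 196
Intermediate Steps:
(q(-5, -2) + (64 - 1*48))**2 = (-2 + (64 - 1*48))**2 = (-2 + (64 - 48))**2 = (-2 + 16)**2 = 14**2 = 196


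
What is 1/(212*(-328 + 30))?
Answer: -1/63176 ≈ -1.5829e-5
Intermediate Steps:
1/(212*(-328 + 30)) = 1/(212*(-298)) = 1/(-63176) = -1/63176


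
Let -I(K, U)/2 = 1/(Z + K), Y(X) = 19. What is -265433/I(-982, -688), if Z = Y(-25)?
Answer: -255611979/2 ≈ -1.2781e+8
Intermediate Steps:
Z = 19
I(K, U) = -2/(19 + K)
-265433/I(-982, -688) = -265433/((-2/(19 - 982))) = -265433/((-2/(-963))) = -265433/((-2*(-1/963))) = -265433/2/963 = -265433*963/2 = -255611979/2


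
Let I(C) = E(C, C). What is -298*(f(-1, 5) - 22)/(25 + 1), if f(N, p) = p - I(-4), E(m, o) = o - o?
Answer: 2533/13 ≈ 194.85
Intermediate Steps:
E(m, o) = 0
I(C) = 0
f(N, p) = p (f(N, p) = p - 1*0 = p + 0 = p)
-298*(f(-1, 5) - 22)/(25 + 1) = -298*(5 - 22)/(25 + 1) = -(-5066)/26 = -298*(-17/26) = 2533/13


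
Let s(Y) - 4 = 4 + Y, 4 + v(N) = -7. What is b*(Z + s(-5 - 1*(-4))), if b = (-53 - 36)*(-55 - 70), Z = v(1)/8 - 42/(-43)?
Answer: 25264875/344 ≈ 73444.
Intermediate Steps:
v(N) = -11 (v(N) = -4 - 7 = -11)
s(Y) = 8 + Y (s(Y) = 4 + (4 + Y) = 8 + Y)
Z = -137/344 (Z = -11/8 - 42/(-43) = -11*1/8 - 42*(-1/43) = -11/8 + 42/43 = -137/344 ≈ -0.39826)
b = 11125 (b = -89*(-125) = 11125)
b*(Z + s(-5 - 1*(-4))) = 11125*(-137/344 + (8 + (-5 - 1*(-4)))) = 11125*(-137/344 + (8 + (-5 + 4))) = 11125*(-137/344 + (8 - 1)) = 11125*(-137/344 + 7) = 11125*(2271/344) = 25264875/344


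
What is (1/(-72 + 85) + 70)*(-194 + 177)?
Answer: -15487/13 ≈ -1191.3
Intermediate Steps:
(1/(-72 + 85) + 70)*(-194 + 177) = (1/13 + 70)*(-17) = (911/13)*(-17) = -15487/13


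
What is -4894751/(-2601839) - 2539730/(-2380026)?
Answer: 9128801603498/3096222233907 ≈ 2.9484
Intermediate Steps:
-4894751/(-2601839) - 2539730/(-2380026) = -4894751*(-1/2601839) - 2539730*(-1/2380026) = 4894751/2601839 + 1269865/1190013 = 9128801603498/3096222233907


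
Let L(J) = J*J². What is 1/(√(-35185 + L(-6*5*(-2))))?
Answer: √215/6235 ≈ 0.0023517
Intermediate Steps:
L(J) = J³
1/(√(-35185 + L(-6*5*(-2)))) = 1/(√(-35185 + (-6*5*(-2))³)) = 1/(√(-35185 + (-30*(-2))³)) = 1/(√(-35185 + 60³)) = 1/(√(-35185 + 216000)) = 1/(√180815) = 1/(29*√215) = √215/6235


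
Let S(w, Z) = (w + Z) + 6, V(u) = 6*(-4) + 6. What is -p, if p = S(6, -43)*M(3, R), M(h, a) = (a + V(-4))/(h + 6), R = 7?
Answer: -341/9 ≈ -37.889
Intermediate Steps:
V(u) = -18 (V(u) = -24 + 6 = -18)
S(w, Z) = 6 + Z + w (S(w, Z) = (Z + w) + 6 = 6 + Z + w)
M(h, a) = (-18 + a)/(6 + h) (M(h, a) = (a - 18)/(h + 6) = (-18 + a)/(6 + h))
p = 341/9 (p = (6 - 43 + 6)*((-18 + 7)/(6 + 3)) = -31*(-11)/9 = -31*(-11/9) = 341/9 ≈ 37.889)
-p = -1*341/9 = -341/9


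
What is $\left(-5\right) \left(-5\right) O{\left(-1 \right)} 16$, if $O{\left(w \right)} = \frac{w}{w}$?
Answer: $400$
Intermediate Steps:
$O{\left(w \right)} = 1$
$\left(-5\right) \left(-5\right) O{\left(-1 \right)} 16 = \left(-5\right) \left(-5\right) 1 \cdot 16 = 25 \cdot 1 \cdot 16 = 25 \cdot 16 = 400$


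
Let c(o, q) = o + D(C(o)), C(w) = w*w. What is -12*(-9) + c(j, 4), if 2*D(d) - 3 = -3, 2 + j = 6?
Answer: 112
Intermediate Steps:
j = 4 (j = -2 + 6 = 4)
C(w) = w²
D(d) = 0 (D(d) = 3/2 + (½)*(-3) = 3/2 - 3/2 = 0)
c(o, q) = o (c(o, q) = o + 0 = o)
-12*(-9) + c(j, 4) = -12*(-9) + 4 = 108 + 4 = 112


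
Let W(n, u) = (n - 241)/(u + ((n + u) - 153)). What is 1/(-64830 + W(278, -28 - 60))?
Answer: -51/3306367 ≈ -1.5425e-5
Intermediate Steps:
W(n, u) = (-241 + n)/(-153 + n + 2*u) (W(n, u) = (-241 + n)/(u + (-153 + n + u)) = (-241 + n)/(-153 + n + 2*u))
1/(-64830 + W(278, -28 - 60)) = 1/(-64830 + (-241 + 278)/(-153 + 278 + 2*(-28 - 60))) = 1/(-64830 + 37/(-153 + 278 + 2*(-88))) = 1/(-64830 + 37/(-153 + 278 - 176)) = 1/(-64830 + 37/(-51)) = 1/(-64830 - 1/51*37) = 1/(-64830 - 37/51) = 1/(-3306367/51) = -51/3306367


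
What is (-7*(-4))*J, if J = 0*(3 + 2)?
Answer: 0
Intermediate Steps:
J = 0 (J = 0*5 = 0)
(-7*(-4))*J = -7*(-4)*0 = 28*0 = 0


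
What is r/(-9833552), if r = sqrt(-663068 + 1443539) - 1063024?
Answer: 2291/21193 - 3*sqrt(86719)/9833552 ≈ 0.10801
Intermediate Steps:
r = -1063024 + 3*sqrt(86719) (r = sqrt(780471) - 1063024 = 3*sqrt(86719) - 1063024 = -1063024 + 3*sqrt(86719) ≈ -1.0621e+6)
r/(-9833552) = (-1063024 + 3*sqrt(86719))/(-9833552) = (-1063024 + 3*sqrt(86719))*(-1/9833552) = 2291/21193 - 3*sqrt(86719)/9833552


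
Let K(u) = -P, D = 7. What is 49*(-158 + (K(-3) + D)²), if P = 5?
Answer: -7546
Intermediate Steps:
K(u) = -5 (K(u) = -1*5 = -5)
49*(-158 + (K(-3) + D)²) = 49*(-158 + (-5 + 7)²) = 49*(-158 + 2²) = 49*(-158 + 4) = 49*(-154) = -7546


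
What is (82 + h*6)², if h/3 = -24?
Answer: 122500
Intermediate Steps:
h = -72 (h = 3*(-24) = -72)
(82 + h*6)² = (82 - 72*6)² = (82 - 432)² = (-350)² = 122500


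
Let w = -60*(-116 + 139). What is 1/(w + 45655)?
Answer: 1/44275 ≈ 2.2586e-5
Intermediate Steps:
w = -1380 (w = -60*23 = -1380)
1/(w + 45655) = 1/(-1380 + 45655) = 1/44275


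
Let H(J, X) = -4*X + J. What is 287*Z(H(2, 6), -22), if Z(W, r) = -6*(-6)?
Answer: 10332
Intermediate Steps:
H(J, X) = J - 4*X
Z(W, r) = 36
287*Z(H(2, 6), -22) = 287*36 = 10332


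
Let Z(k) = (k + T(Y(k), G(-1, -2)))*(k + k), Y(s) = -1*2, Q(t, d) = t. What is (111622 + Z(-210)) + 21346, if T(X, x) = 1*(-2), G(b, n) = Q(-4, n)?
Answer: 222008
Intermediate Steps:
Y(s) = -2
G(b, n) = -4
T(X, x) = -2
Z(k) = 2*k*(-2 + k) (Z(k) = (k - 2)*(k + k) = (-2 + k)*(2*k) = 2*k*(-2 + k))
(111622 + Z(-210)) + 21346 = (111622 + 2*(-210)*(-2 - 210)) + 21346 = (111622 + 2*(-210)*(-212)) + 21346 = (111622 + 89040) + 21346 = 200662 + 21346 = 222008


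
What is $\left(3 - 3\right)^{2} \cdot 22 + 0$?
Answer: $0$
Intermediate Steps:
$\left(3 - 3\right)^{2} \cdot 22 + 0 = 0^{2} \cdot 22 + 0 = 0 \cdot 22 + 0 = 0 + 0 = 0$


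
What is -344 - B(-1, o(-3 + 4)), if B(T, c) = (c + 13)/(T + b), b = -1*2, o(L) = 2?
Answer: -339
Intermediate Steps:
b = -2
B(T, c) = (13 + c)/(-2 + T) (B(T, c) = (c + 13)/(T - 2) = (13 + c)/(-2 + T))
-344 - B(-1, o(-3 + 4)) = -344 - (13 + 2)/(-2 - 1) = -344 - 15/(-3) = -344 - (-1)*15/3 = -344 - 1*(-5) = -344 + 5 = -339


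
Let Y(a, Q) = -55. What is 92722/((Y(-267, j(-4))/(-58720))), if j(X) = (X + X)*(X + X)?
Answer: 1088927168/11 ≈ 9.8993e+7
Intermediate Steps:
j(X) = 4*X**2 (j(X) = (2*X)*(2*X) = 4*X**2)
92722/((Y(-267, j(-4))/(-58720))) = 92722/((-55/(-58720))) = 92722/((-55*(-1/58720))) = 92722/(11/11744) = 92722*(11744/11) = 1088927168/11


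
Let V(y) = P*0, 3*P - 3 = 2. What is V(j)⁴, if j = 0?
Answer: 0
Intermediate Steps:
P = 5/3 (P = 1 + (⅓)*2 = 1 + ⅔ = 5/3 ≈ 1.6667)
V(y) = 0 (V(y) = (5/3)*0 = 0)
V(j)⁴ = 0⁴ = 0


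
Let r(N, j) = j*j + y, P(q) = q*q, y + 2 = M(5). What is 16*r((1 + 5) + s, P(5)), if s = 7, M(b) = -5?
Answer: 9888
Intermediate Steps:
y = -7 (y = -2 - 5 = -7)
P(q) = q**2
r(N, j) = -7 + j**2 (r(N, j) = j*j - 7 = j**2 - 7 = -7 + j**2)
16*r((1 + 5) + s, P(5)) = 16*(-7 + (5**2)**2) = 16*(-7 + 25**2) = 16*(-7 + 625) = 16*618 = 9888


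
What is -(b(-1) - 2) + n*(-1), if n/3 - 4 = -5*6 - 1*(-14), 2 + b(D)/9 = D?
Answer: 65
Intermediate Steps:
b(D) = -18 + 9*D
n = -36 (n = 12 + 3*(-5*6 - 1*(-14)) = 12 + 3*(-30 + 14) = 12 + 3*(-16) = 12 - 48 = -36)
-(b(-1) - 2) + n*(-1) = -((-18 + 9*(-1)) - 2) - 36*(-1) = -((-18 - 9) - 2) + 36 = -(-27 - 2) + 36 = -1*(-29) + 36 = 29 + 36 = 65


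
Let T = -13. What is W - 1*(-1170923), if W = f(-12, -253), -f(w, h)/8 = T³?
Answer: 1188499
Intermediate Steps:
f(w, h) = 17576 (f(w, h) = -8*(-13)³ = -8*(-2197) = 17576)
W = 17576
W - 1*(-1170923) = 17576 - 1*(-1170923) = 17576 + 1170923 = 1188499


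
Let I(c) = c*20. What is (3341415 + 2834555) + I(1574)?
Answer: 6207450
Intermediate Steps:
I(c) = 20*c
(3341415 + 2834555) + I(1574) = (3341415 + 2834555) + 20*1574 = 6175970 + 31480 = 6207450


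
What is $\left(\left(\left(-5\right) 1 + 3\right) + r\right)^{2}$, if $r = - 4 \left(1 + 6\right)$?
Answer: $900$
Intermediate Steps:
$r = -28$ ($r = \left(-4\right) 7 = -28$)
$\left(\left(\left(-5\right) 1 + 3\right) + r\right)^{2} = \left(\left(\left(-5\right) 1 + 3\right) - 28\right)^{2} = \left(\left(-5 + 3\right) - 28\right)^{2} = \left(-2 - 28\right)^{2} = \left(-30\right)^{2} = 900$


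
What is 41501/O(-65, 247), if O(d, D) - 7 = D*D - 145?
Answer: 41501/60871 ≈ 0.68179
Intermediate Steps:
O(d, D) = -138 + D**2 (O(d, D) = 7 + (D*D - 145) = 7 + (D**2 - 145) = 7 + (-145 + D**2) = -138 + D**2)
41501/O(-65, 247) = 41501/(-138 + 247**2) = 41501/(-138 + 61009) = 41501/60871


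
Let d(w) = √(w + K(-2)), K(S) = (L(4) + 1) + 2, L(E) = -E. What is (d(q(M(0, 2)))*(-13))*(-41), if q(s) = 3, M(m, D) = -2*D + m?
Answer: 533*√2 ≈ 753.78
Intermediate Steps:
M(m, D) = m - 2*D
K(S) = -1 (K(S) = (-1*4 + 1) + 2 = (-4 + 1) + 2 = -3 + 2 = -1)
d(w) = √(-1 + w) (d(w) = √(w - 1) = √(-1 + w))
(d(q(M(0, 2)))*(-13))*(-41) = (√(-1 + 3)*(-13))*(-41) = (√2*(-13))*(-41) = -13*√2*(-41) = 533*√2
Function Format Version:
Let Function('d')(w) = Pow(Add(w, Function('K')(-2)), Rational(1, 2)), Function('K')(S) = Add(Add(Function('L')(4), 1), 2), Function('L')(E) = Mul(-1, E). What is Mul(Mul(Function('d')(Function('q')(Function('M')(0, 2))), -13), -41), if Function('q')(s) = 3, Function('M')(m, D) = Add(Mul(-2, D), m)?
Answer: Mul(533, Pow(2, Rational(1, 2))) ≈ 753.78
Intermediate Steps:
Function('M')(m, D) = Add(m, Mul(-2, D))
Function('K')(S) = -1 (Function('K')(S) = Add(Add(Mul(-1, 4), 1), 2) = Add(Add(-4, 1), 2) = Add(-3, 2) = -1)
Function('d')(w) = Pow(Add(-1, w), Rational(1, 2)) (Function('d')(w) = Pow(Add(w, -1), Rational(1, 2)) = Pow(Add(-1, w), Rational(1, 2)))
Mul(Mul(Function('d')(Function('q')(Function('M')(0, 2))), -13), -41) = Mul(Mul(Pow(Add(-1, 3), Rational(1, 2)), -13), -41) = Mul(Mul(Pow(2, Rational(1, 2)), -13), -41) = Mul(Mul(-13, Pow(2, Rational(1, 2))), -41) = Mul(533, Pow(2, Rational(1, 2)))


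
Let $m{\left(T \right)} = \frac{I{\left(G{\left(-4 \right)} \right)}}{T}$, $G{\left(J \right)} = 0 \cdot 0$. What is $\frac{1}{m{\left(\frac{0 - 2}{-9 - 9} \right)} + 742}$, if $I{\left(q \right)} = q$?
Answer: $\frac{1}{742} \approx 0.0013477$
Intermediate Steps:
$G{\left(J \right)} = 0$
$m{\left(T \right)} = 0$ ($m{\left(T \right)} = \frac{0}{T} = 0$)
$\frac{1}{m{\left(\frac{0 - 2}{-9 - 9} \right)} + 742} = \frac{1}{0 + 742} = \frac{1}{742}$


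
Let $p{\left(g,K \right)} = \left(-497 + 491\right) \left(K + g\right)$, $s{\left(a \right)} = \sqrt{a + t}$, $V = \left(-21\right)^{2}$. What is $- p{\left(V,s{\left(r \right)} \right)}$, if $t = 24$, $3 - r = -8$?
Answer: $2646 + 6 \sqrt{35} \approx 2681.5$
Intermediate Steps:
$r = 11$ ($r = 3 - -8 = 3 + 8 = 11$)
$V = 441$
$s{\left(a \right)} = \sqrt{24 + a}$ ($s{\left(a \right)} = \sqrt{a + 24} = \sqrt{24 + a}$)
$p{\left(g,K \right)} = - 6 K - 6 g$ ($p{\left(g,K \right)} = - 6 \left(K + g\right) = - 6 K - 6 g$)
$- p{\left(V,s{\left(r \right)} \right)} = - (- 6 \sqrt{24 + 11} - 2646) = - (- 6 \sqrt{35} - 2646) = - (-2646 - 6 \sqrt{35}) = 2646 + 6 \sqrt{35}$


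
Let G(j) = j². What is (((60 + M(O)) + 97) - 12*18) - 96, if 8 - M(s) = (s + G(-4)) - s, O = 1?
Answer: -163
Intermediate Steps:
M(s) = -8 (M(s) = 8 - ((s + (-4)²) - s) = 8 - ((s + 16) - s) = 8 - ((16 + s) - s) = 8 - 1*16 = 8 - 16 = -8)
(((60 + M(O)) + 97) - 12*18) - 96 = (((60 - 8) + 97) - 12*18) - 96 = ((52 + 97) - 216) - 96 = (149 - 216) - 96 = -67 - 96 = -163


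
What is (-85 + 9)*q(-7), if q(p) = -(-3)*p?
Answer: 1596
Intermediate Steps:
q(p) = 3*p
(-85 + 9)*q(-7) = (-85 + 9)*(3*(-7)) = -76*(-21) = 1596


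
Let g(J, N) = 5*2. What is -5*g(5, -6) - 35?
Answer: -85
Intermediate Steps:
g(J, N) = 10
-5*g(5, -6) - 35 = -5*10 - 35 = -50 - 35 = -85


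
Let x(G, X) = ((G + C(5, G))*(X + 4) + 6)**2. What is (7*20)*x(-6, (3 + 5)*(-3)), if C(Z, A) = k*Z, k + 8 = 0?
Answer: 120046640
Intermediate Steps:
k = -8 (k = -8 + 0 = -8)
C(Z, A) = -8*Z
x(G, X) = (6 + (-40 + G)*(4 + X))**2 (x(G, X) = ((G - 8*5)*(X + 4) + 6)**2 = ((G - 40)*(4 + X) + 6)**2 = ((-40 + G)*(4 + X) + 6)**2 = (6 + (-40 + G)*(4 + X))**2)
(7*20)*x(-6, (3 + 5)*(-3)) = (7*20)*(-154 - 40*(3 + 5)*(-3) + 4*(-6) - 6*(3 + 5)*(-3))**2 = 140*(-154 - 320*(-3) - 24 - 48*(-3))**2 = 140*(-154 - 40*(-24) - 24 - 6*(-24))**2 = 140*(-154 + 960 - 24 + 144)**2 = 140*926**2 = 140*857476 = 120046640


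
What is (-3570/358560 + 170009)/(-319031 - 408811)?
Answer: -2031947449/8699167584 ≈ -0.23358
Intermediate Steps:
(-3570/358560 + 170009)/(-319031 - 408811) = (-3570*1/358560 + 170009)/(-727842) = (-119/11952 + 170009)*(-1/727842) = (2031947449/11952)*(-1/727842) = -2031947449/8699167584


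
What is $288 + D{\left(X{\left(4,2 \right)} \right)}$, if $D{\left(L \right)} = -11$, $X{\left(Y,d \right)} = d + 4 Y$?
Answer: $277$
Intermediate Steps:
$288 + D{\left(X{\left(4,2 \right)} \right)} = 288 - 11 = 277$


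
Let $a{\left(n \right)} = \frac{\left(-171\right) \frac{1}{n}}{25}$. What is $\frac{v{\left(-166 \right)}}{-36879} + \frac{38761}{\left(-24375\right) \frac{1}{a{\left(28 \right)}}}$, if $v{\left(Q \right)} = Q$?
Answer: $\frac{82423739383}{209749312500} \approx 0.39296$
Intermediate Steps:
$a{\left(n \right)} = - \frac{171}{25 n}$ ($a{\left(n \right)} = - \frac{171}{n} \frac{1}{25} = - \frac{171}{25 n}$)
$\frac{v{\left(-166 \right)}}{-36879} + \frac{38761}{\left(-24375\right) \frac{1}{a{\left(28 \right)}}} = - \frac{166}{-36879} + \frac{38761}{\left(-24375\right) \frac{1}{\left(- \frac{171}{25}\right) \frac{1}{28}}} = \left(-166\right) \left(- \frac{1}{36879}\right) + \frac{38761}{\left(-24375\right) \frac{1}{\left(- \frac{171}{25}\right) \frac{1}{28}}} = \frac{166}{36879} + \frac{38761}{\left(-24375\right) \frac{1}{- \frac{171}{700}}} = \frac{166}{36879} + \frac{38761}{\left(-24375\right) \left(- \frac{700}{171}\right)} = \frac{166}{36879} + \frac{38761}{\frac{5687500}{57}} = \frac{166}{36879} + 38761 \cdot \frac{57}{5687500} = \frac{166}{36879} + \frac{2209377}{5687500} = \frac{82423739383}{209749312500}$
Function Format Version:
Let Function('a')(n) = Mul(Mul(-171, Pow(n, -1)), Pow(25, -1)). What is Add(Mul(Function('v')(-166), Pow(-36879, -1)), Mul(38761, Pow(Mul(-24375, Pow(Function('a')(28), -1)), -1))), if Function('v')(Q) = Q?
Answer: Rational(82423739383, 209749312500) ≈ 0.39296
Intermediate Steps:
Function('a')(n) = Mul(Rational(-171, 25), Pow(n, -1)) (Function('a')(n) = Mul(Mul(-171, Pow(n, -1)), Rational(1, 25)) = Mul(Rational(-171, 25), Pow(n, -1)))
Add(Mul(Function('v')(-166), Pow(-36879, -1)), Mul(38761, Pow(Mul(-24375, Pow(Function('a')(28), -1)), -1))) = Add(Mul(-166, Pow(-36879, -1)), Mul(38761, Pow(Mul(-24375, Pow(Mul(Rational(-171, 25), Pow(28, -1)), -1)), -1))) = Add(Mul(-166, Rational(-1, 36879)), Mul(38761, Pow(Mul(-24375, Pow(Mul(Rational(-171, 25), Rational(1, 28)), -1)), -1))) = Add(Rational(166, 36879), Mul(38761, Pow(Mul(-24375, Pow(Rational(-171, 700), -1)), -1))) = Add(Rational(166, 36879), Mul(38761, Pow(Mul(-24375, Rational(-700, 171)), -1))) = Add(Rational(166, 36879), Mul(38761, Pow(Rational(5687500, 57), -1))) = Add(Rational(166, 36879), Mul(38761, Rational(57, 5687500))) = Add(Rational(166, 36879), Rational(2209377, 5687500)) = Rational(82423739383, 209749312500)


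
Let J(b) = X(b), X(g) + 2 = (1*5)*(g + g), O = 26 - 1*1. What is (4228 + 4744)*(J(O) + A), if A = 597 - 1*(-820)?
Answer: 14938380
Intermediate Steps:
A = 1417 (A = 597 + 820 = 1417)
O = 25 (O = 26 - 1 = 25)
X(g) = -2 + 10*g (X(g) = -2 + (1*5)*(g + g) = -2 + 5*(2*g) = -2 + 10*g)
J(b) = -2 + 10*b
(4228 + 4744)*(J(O) + A) = (4228 + 4744)*((-2 + 10*25) + 1417) = 8972*((-2 + 250) + 1417) = 8972*(248 + 1417) = 8972*1665 = 14938380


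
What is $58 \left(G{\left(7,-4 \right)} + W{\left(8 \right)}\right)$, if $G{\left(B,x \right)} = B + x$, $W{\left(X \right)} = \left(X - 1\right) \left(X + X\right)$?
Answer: $6670$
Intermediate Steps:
$W{\left(X \right)} = 2 X \left(-1 + X\right)$ ($W{\left(X \right)} = \left(-1 + X\right) 2 X = 2 X \left(-1 + X\right)$)
$58 \left(G{\left(7,-4 \right)} + W{\left(8 \right)}\right) = 58 \left(\left(7 - 4\right) + 2 \cdot 8 \left(-1 + 8\right)\right) = 58 \left(3 + 2 \cdot 8 \cdot 7\right) = 58 \left(3 + 112\right) = 58 \cdot 115 = 6670$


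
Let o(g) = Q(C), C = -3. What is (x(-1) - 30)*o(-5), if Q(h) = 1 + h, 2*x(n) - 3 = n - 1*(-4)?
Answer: 54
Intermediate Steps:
x(n) = 7/2 + n/2 (x(n) = 3/2 + (n - 1*(-4))/2 = 3/2 + (n + 4)/2 = 3/2 + (4 + n)/2 = 3/2 + (2 + n/2) = 7/2 + n/2)
o(g) = -2 (o(g) = 1 - 3 = -2)
(x(-1) - 30)*o(-5) = ((7/2 + (½)*(-1)) - 30)*(-2) = ((7/2 - ½) - 30)*(-2) = (3 - 30)*(-2) = -27*(-2) = 54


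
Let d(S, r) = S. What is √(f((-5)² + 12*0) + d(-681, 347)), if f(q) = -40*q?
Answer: 41*I ≈ 41.0*I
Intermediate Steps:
√(f((-5)² + 12*0) + d(-681, 347)) = √(-40*((-5)² + 12*0) - 681) = √(-40*(25 + 0) - 681) = √(-40*25 - 681) = √(-1000 - 681) = √(-1681) = 41*I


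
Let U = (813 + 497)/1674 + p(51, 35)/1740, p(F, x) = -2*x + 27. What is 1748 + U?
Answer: 848951983/485460 ≈ 1748.8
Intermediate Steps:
p(F, x) = 27 - 2*x
U = 367903/485460 (U = (813 + 497)/1674 + (27 - 2*35)/1740 = 1310*(1/1674) + (27 - 70)*(1/1740) = 655/837 - 43*1/1740 = 655/837 - 43/1740 = 367903/485460 ≈ 0.75784)
1748 + U = 1748 + 367903/485460 = 848951983/485460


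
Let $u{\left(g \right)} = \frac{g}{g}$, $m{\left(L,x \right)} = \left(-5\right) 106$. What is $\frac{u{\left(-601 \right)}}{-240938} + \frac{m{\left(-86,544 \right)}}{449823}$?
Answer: $- \frac{128146963}{108379453974} \approx -0.0011824$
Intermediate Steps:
$m{\left(L,x \right)} = -530$
$u{\left(g \right)} = 1$
$\frac{u{\left(-601 \right)}}{-240938} + \frac{m{\left(-86,544 \right)}}{449823} = 1 \frac{1}{-240938} - \frac{530}{449823} = 1 \left(- \frac{1}{240938}\right) - \frac{530}{449823} = - \frac{1}{240938} - \frac{530}{449823} = - \frac{128146963}{108379453974}$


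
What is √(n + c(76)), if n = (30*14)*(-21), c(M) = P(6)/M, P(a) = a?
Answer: I*√12735966/38 ≈ 93.914*I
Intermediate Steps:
c(M) = 6/M
n = -8820 (n = 420*(-21) = -8820)
√(n + c(76)) = √(-8820 + 6/76) = √(-8820 + 6*(1/76)) = √(-8820 + 3/38) = √(-335157/38) = I*√12735966/38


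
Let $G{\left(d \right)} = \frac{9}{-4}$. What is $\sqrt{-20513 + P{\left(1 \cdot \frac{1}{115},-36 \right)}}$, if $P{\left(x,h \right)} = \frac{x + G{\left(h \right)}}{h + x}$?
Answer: $\frac{i \sqrt{1405654883383}}{8278} \approx 143.22 i$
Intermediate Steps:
$G{\left(d \right)} = - \frac{9}{4}$ ($G{\left(d \right)} = 9 \left(- \frac{1}{4}\right) = - \frac{9}{4}$)
$P{\left(x,h \right)} = \frac{- \frac{9}{4} + x}{h + x}$ ($P{\left(x,h \right)} = \frac{x - \frac{9}{4}}{h + x} = \frac{- \frac{9}{4} + x}{h + x}$)
$\sqrt{-20513 + P{\left(1 \cdot \frac{1}{115},-36 \right)}} = \sqrt{-20513 + \frac{- \frac{9}{4} + 1 \cdot \frac{1}{115}}{-36 + 1 \cdot \frac{1}{115}}} = \sqrt{-20513 + \frac{- \frac{9}{4} + \frac{1}{115}}{-36 + \frac{1}{115}}} = \sqrt{-20513 + \frac{1}{- \frac{4139}{115}} \left(- \frac{1031}{460}\right)} = \sqrt{-20513 - - \frac{1031}{16556}} = \sqrt{-20513 + \frac{1031}{16556}} = \sqrt{- \frac{339612197}{16556}} = \frac{i \sqrt{1405654883383}}{8278}$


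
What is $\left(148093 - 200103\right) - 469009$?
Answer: $-521019$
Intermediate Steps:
$\left(148093 - 200103\right) - 469009 = -52010 - 469009 = -521019$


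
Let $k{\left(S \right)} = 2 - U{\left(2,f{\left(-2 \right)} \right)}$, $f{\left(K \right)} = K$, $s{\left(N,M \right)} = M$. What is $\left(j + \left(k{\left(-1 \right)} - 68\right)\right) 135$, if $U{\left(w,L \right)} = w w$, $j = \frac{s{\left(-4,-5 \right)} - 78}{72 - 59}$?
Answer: $- \frac{134055}{13} \approx -10312.0$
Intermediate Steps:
$j = - \frac{83}{13}$ ($j = \frac{-5 - 78}{72 - 59} = - \frac{83}{13} \approx -6.3846$)
$U{\left(w,L \right)} = w^{2}$
$k{\left(S \right)} = -2$ ($k{\left(S \right)} = 2 - 2^{2} = 2 - 4 = -2$)
$\left(j + \left(k{\left(-1 \right)} - 68\right)\right) 135 = \left(- \frac{83}{13} - 70\right) 135 = \left(- \frac{993}{13}\right) 135 = - \frac{134055}{13}$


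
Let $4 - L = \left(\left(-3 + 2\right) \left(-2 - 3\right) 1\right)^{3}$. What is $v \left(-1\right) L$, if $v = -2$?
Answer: $-242$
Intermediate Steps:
$L = -121$ ($L = 4 - \left(\left(-3 + 2\right) \left(-2 - 3\right) 1\right)^{3} = 4 - \left(\left(-1\right) \left(-5\right) 1\right)^{3} = 4 - \left(5 \cdot 1\right)^{3} = 4 - 5^{3} = 4 - 125 = -121$)
$v \left(-1\right) L = \left(-2\right) \left(-1\right) \left(-121\right) = 2 \left(-121\right) = -242$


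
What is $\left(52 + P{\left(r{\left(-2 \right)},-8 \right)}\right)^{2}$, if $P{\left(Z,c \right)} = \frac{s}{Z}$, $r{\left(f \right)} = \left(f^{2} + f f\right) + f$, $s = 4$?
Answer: $\frac{24964}{9} \approx 2773.8$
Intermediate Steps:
$r{\left(f \right)} = f + 2 f^{2}$ ($r{\left(f \right)} = \left(f^{2} + f^{2}\right) + f = 2 f^{2} + f = f + 2 f^{2}$)
$P{\left(Z,c \right)} = \frac{4}{Z}$
$\left(52 + P{\left(r{\left(-2 \right)},-8 \right)}\right)^{2} = \left(52 + \frac{4}{\left(-2\right) \left(1 + 2 \left(-2\right)\right)}\right)^{2} = \left(52 + \frac{4}{\left(-2\right) \left(1 - 4\right)}\right)^{2} = \left(52 + \frac{4}{\left(-2\right) \left(-3\right)}\right)^{2} = \left(52 + \frac{4}{6}\right)^{2} = \left(52 + 4 \cdot \frac{1}{6}\right)^{2} = \left(52 + \frac{2}{3}\right)^{2} = \left(\frac{158}{3}\right)^{2} = \frac{24964}{9}$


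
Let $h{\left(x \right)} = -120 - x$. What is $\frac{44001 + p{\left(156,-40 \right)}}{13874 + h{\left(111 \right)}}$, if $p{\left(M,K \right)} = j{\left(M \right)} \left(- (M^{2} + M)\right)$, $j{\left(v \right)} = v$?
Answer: $- \frac{3776751}{13643} \approx -276.83$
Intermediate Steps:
$p{\left(M,K \right)} = M \left(- M - M^{2}\right)$ ($p{\left(M,K \right)} = M \left(- (M^{2} + M)\right) = M \left(- (M + M^{2})\right) = M \left(- M - M^{2}\right)$)
$\frac{44001 + p{\left(156,-40 \right)}}{13874 + h{\left(111 \right)}} = \frac{44001 + 156^{2} \left(-1 - 156\right)}{13874 - 231} = \frac{44001 + 24336 \left(-1 - 156\right)}{13874 - 231} = \frac{44001 + 24336 \left(-157\right)}{13874 - 231} = \frac{44001 - 3820752}{13643} = \left(-3776751\right) \frac{1}{13643} = - \frac{3776751}{13643}$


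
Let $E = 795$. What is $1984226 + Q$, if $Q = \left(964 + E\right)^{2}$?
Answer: $5078307$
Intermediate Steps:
$Q = 3094081$ ($Q = \left(964 + 795\right)^{2} = 1759^{2} = 3094081$)
$1984226 + Q = 1984226 + 3094081 = 5078307$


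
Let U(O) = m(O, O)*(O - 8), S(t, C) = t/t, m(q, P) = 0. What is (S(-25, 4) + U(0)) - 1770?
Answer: -1769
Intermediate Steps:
S(t, C) = 1
U(O) = 0 (U(O) = 0*(O - 8) = 0*(-8 + O) = 0)
(S(-25, 4) + U(0)) - 1770 = (1 + 0) - 1770 = 1 - 1770 = -1769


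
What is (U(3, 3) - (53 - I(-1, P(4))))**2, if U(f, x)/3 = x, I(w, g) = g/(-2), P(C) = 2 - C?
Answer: 1849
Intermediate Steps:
I(w, g) = -g/2 (I(w, g) = g*(-1/2) = -g/2)
U(f, x) = 3*x
(U(3, 3) - (53 - I(-1, P(4))))**2 = (3*3 - (53 - (-1)*(2 - 1*4)/2))**2 = (9 - (53 - (-1)*(2 - 4)/2))**2 = (9 - (53 - (-1)*(-2)/2))**2 = (9 - (53 - 1*1))**2 = (9 - (53 - 1))**2 = (9 - 1*52)**2 = (9 - 52)**2 = (-43)**2 = 1849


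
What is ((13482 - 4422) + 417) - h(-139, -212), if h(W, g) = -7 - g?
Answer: 9272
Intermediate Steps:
((13482 - 4422) + 417) - h(-139, -212) = ((13482 - 4422) + 417) - (-7 - 1*(-212)) = (9060 + 417) - (-7 + 212) = 9477 - 1*205 = 9477 - 205 = 9272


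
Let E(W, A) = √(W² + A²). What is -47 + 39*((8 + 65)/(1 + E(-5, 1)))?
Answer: -4022/25 + 2847*√26/25 ≈ 419.80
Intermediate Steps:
E(W, A) = √(A² + W²)
-47 + 39*((8 + 65)/(1 + E(-5, 1))) = -47 + 39*((8 + 65)/(1 + √(1² + (-5)²))) = -47 + 39*(73/(1 + √(1 + 25))) = -47 + 39*(73/(1 + √26)) = -47 + 2847/(1 + √26)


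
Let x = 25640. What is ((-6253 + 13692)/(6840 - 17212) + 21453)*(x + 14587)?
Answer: 8950631278479/10372 ≈ 8.6296e+8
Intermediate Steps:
((-6253 + 13692)/(6840 - 17212) + 21453)*(x + 14587) = ((-6253 + 13692)/(6840 - 17212) + 21453)*(25640 + 14587) = (7439/(-10372) + 21453)*40227 = (7439*(-1/10372) + 21453)*40227 = (-7439/10372 + 21453)*40227 = (222503077/10372)*40227 = 8950631278479/10372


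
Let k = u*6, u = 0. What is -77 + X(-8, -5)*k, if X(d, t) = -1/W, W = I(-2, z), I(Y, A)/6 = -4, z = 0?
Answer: -77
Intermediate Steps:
I(Y, A) = -24 (I(Y, A) = 6*(-4) = -24)
W = -24
k = 0 (k = 0*6 = 0)
X(d, t) = 1/24 (X(d, t) = -1/(-24) = -1*(-1/24) = 1/24)
-77 + X(-8, -5)*k = -77 + (1/24)*0 = -77 + 0 = -77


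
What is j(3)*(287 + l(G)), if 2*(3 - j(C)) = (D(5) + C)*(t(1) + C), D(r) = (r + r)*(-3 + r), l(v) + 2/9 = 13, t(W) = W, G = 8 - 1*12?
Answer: -116014/9 ≈ -12890.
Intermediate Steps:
G = -4 (G = 8 - 12 = -4)
l(v) = 115/9 (l(v) = -2/9 + 13 = 115/9)
D(r) = 2*r*(-3 + r) (D(r) = (2*r)*(-3 + r) = 2*r*(-3 + r))
j(C) = 3 - (1 + C)*(20 + C)/2 (j(C) = 3 - (2*5*(-3 + 5) + C)*(1 + C)/2 = 3 - (2*5*2 + C)*(1 + C)/2 = 3 - (20 + C)*(1 + C)/2 = 3 - (1 + C)*(20 + C)/2)
j(3)*(287 + l(G)) = (-7 - 21/2*3 - ½*3²)*(287 + 115/9) = (-7 - 63/2 - ½*9)*(2698/9) = (-7 - 63/2 - 9/2)*(2698/9) = -43*2698/9 = -116014/9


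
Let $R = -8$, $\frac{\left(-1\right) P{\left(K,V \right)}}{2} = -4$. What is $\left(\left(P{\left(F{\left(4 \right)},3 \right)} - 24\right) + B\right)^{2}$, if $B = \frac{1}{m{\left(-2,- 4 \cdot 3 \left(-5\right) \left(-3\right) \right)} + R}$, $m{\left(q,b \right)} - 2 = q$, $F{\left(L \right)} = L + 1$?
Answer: $\frac{16641}{64} \approx 260.02$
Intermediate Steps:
$F{\left(L \right)} = 1 + L$
$m{\left(q,b \right)} = 2 + q$
$P{\left(K,V \right)} = 8$ ($P{\left(K,V \right)} = \left(-2\right) \left(-4\right) = 8$)
$B = - \frac{1}{8}$ ($B = \frac{1}{\left(2 - 2\right) - 8} = \frac{1}{0 - 8} = \frac{1}{-8} = - \frac{1}{8} \approx -0.125$)
$\left(\left(P{\left(F{\left(4 \right)},3 \right)} - 24\right) + B\right)^{2} = \left(\left(8 - 24\right) - \frac{1}{8}\right)^{2} = \left(-16 - \frac{1}{8}\right)^{2} = \left(- \frac{129}{8}\right)^{2} = \frac{16641}{64}$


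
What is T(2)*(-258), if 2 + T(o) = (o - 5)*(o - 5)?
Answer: -1806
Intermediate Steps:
T(o) = -2 + (-5 + o)² (T(o) = -2 + (o - 5)*(o - 5) = -2 + (-5 + o)*(-5 + o) = -2 + (-5 + o)²)
T(2)*(-258) = (-2 + (-5 + 2)²)*(-258) = (-2 + (-3)²)*(-258) = (-2 + 9)*(-258) = 7*(-258) = -1806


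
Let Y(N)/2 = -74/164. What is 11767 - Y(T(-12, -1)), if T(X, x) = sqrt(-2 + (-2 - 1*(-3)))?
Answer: 482484/41 ≈ 11768.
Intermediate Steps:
T(X, x) = I (T(X, x) = sqrt(-2 + (-2 + 3)) = sqrt(-2 + 1) = sqrt(-1) = I)
Y(N) = -37/41 (Y(N) = 2*(-74/164) = 2*(-74*1/164) = 2*(-37/82) = -37/41)
11767 - Y(T(-12, -1)) = 11767 - 1*(-37/41) = 11767 + 37/41 = 482484/41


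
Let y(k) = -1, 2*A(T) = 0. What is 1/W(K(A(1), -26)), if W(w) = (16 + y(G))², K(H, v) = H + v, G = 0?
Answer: 1/225 ≈ 0.0044444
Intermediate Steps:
A(T) = 0 (A(T) = (½)*0 = 0)
W(w) = 225 (W(w) = (16 - 1)² = 15² = 225)
1/W(K(A(1), -26)) = 1/225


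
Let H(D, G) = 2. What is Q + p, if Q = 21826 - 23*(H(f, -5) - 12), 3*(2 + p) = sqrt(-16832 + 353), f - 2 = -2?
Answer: 22054 + I*sqrt(1831) ≈ 22054.0 + 42.79*I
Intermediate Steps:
f = 0 (f = 2 - 2 = 0)
p = -2 + I*sqrt(1831) (p = -2 + sqrt(-16832 + 353)/3 = -2 + sqrt(-16479)/3 = -2 + (3*I*sqrt(1831))/3 = -2 + I*sqrt(1831) ≈ -2.0 + 42.79*I)
Q = 22056 (Q = 21826 - 23*(2 - 12) = 21826 - 23*(-10) = 21826 - 1*(-230) = 21826 + 230 = 22056)
Q + p = 22056 + (-2 + I*sqrt(1831)) = 22054 + I*sqrt(1831)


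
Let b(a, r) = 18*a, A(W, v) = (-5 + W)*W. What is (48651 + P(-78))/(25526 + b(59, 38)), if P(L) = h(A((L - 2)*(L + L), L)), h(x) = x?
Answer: 155736651/26588 ≈ 5857.4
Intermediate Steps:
A(W, v) = W*(-5 + W)
P(L) = 2*L*(-5 + 2*L*(-2 + L))*(-2 + L) (P(L) = ((L - 2)*(L + L))*(-5 + (L - 2)*(L + L)) = ((-2 + L)*(2*L))*(-5 + (-2 + L)*(2*L)) = (2*L*(-2 + L))*(-5 + 2*L*(-2 + L)) = 2*L*(-5 + 2*L*(-2 + L))*(-2 + L))
(48651 + P(-78))/(25526 + b(59, 38)) = (48651 + 2*(-78)*(-5 + 2*(-78)*(-2 - 78))*(-2 - 78))/(25526 + 18*59) = (48651 + 2*(-78)*(-5 + 2*(-78)*(-80))*(-80))/(25526 + 1062) = (48651 + 2*(-78)*(-5 + 12480)*(-80))/26588 = (48651 + 2*(-78)*12475*(-80))*(1/26588) = (48651 + 155688000)*(1/26588) = 155736651*(1/26588) = 155736651/26588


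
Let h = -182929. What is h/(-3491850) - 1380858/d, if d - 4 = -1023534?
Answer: 500898232667/357401323050 ≈ 1.4015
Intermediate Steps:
d = -1023530 (d = 4 - 1023534 = -1023530)
h/(-3491850) - 1380858/d = -182929/(-3491850) - 1380858/(-1023530) = -182929*(-1/3491850) - 1380858*(-1/1023530) = 182929/3491850 + 690429/511765 = 500898232667/357401323050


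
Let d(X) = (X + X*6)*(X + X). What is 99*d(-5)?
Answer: 34650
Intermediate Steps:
d(X) = 14*X² (d(X) = (X + 6*X)*(2*X) = (7*X)*(2*X) = 14*X²)
99*d(-5) = 99*(14*(-5)²) = 99*(14*25) = 99*350 = 34650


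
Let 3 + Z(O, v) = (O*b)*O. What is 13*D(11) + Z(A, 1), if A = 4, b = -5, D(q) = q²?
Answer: 1490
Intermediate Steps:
Z(O, v) = -3 - 5*O² (Z(O, v) = -3 + (O*(-5))*O = -3 + (-5*O)*O = -3 - 5*O²)
13*D(11) + Z(A, 1) = 13*11² + (-3 - 5*4²) = 13*121 + (-3 - 5*16) = 1573 + (-3 - 80) = 1573 - 83 = 1490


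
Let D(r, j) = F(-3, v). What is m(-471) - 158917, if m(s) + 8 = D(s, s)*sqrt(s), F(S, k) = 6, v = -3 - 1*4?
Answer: -158925 + 6*I*sqrt(471) ≈ -1.5893e+5 + 130.22*I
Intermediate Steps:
v = -7 (v = -3 - 4 = -7)
D(r, j) = 6
m(s) = -8 + 6*sqrt(s)
m(-471) - 158917 = (-8 + 6*sqrt(-471)) - 158917 = (-8 + 6*(I*sqrt(471))) - 158917 = (-8 + 6*I*sqrt(471)) - 158917 = -158925 + 6*I*sqrt(471)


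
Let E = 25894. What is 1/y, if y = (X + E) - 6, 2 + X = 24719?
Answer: 1/50605 ≈ 1.9761e-5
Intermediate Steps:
X = 24717 (X = -2 + 24719 = 24717)
y = 50605 (y = (24717 + 25894) - 6 = 50611 - 6 = 50605)
1/y = 1/50605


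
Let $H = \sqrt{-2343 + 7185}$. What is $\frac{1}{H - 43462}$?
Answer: $- \frac{21731}{944470301} - \frac{3 \sqrt{538}}{1888940602} \approx -2.3045 \cdot 10^{-5}$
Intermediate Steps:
$H = 3 \sqrt{538}$ ($H = \sqrt{4842} = 3 \sqrt{538} \approx 69.584$)
$\frac{1}{H - 43462} = \frac{1}{3 \sqrt{538} - 43462} = \frac{1}{-43462 + 3 \sqrt{538}}$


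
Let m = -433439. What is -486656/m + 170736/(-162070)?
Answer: 2434348408/35123729365 ≈ 0.069308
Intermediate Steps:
-486656/m + 170736/(-162070) = -486656/(-433439) + 170736/(-162070) = -486656*(-1/433439) + 170736*(-1/162070) = 486656/433439 - 85368/81035 = 2434348408/35123729365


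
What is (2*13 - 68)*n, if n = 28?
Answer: -1176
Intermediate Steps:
(2*13 - 68)*n = (2*13 - 68)*28 = (26 - 68)*28 = -42*28 = -1176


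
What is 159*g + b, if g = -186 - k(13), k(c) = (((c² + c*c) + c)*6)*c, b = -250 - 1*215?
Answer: -4383141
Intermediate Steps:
b = -465 (b = -250 - 215 = -465)
k(c) = c*(6*c + 12*c²) (k(c) = (((c² + c²) + c)*6)*c = ((2*c² + c)*6)*c = ((c + 2*c²)*6)*c = (6*c + 12*c²)*c = c*(6*c + 12*c²))
g = -27564 (g = -186 - 13²*(6 + 12*13) = -186 - 169*(6 + 156) = -186 - 169*162 = -186 - 1*27378 = -186 - 27378 = -27564)
159*g + b = 159*(-27564) - 465 = -4382676 - 465 = -4383141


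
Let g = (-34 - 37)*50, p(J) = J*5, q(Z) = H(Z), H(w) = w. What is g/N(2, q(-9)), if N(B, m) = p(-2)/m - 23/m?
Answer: -10650/11 ≈ -968.18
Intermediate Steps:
q(Z) = Z
p(J) = 5*J
N(B, m) = -33/m (N(B, m) = (5*(-2))/m - 23/m = -10/m - 23/m = -33/m)
g = -3550 (g = -71*50 = -3550)
g/N(2, q(-9)) = -3550/((-33/(-9))) = -3550/((-33*(-1/9))) = -3550/11/3 = -3550*3/11 = -10650/11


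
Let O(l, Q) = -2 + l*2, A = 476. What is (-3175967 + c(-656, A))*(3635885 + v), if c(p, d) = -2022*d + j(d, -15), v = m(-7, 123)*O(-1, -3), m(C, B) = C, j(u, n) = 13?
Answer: -15046956892938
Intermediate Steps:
O(l, Q) = -2 + 2*l
v = 28 (v = -7*(-2 + 2*(-1)) = -7*(-2 - 2) = -7*(-4) = 28)
c(p, d) = 13 - 2022*d (c(p, d) = -2022*d + 13 = 13 - 2022*d)
(-3175967 + c(-656, A))*(3635885 + v) = (-3175967 + (13 - 2022*476))*(3635885 + 28) = (-3175967 + (13 - 962472))*3635913 = (-3175967 - 962459)*3635913 = -4138426*3635913 = -15046956892938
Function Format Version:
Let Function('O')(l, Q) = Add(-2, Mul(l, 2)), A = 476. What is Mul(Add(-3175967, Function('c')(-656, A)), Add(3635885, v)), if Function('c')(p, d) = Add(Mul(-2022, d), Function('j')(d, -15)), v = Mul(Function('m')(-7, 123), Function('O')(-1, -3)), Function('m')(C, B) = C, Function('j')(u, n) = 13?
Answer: -15046956892938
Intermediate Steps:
Function('O')(l, Q) = Add(-2, Mul(2, l))
v = 28 (v = Mul(-7, Add(-2, Mul(2, -1))) = Mul(-7, Add(-2, -2)) = Mul(-7, -4) = 28)
Function('c')(p, d) = Add(13, Mul(-2022, d)) (Function('c')(p, d) = Add(Mul(-2022, d), 13) = Add(13, Mul(-2022, d)))
Mul(Add(-3175967, Function('c')(-656, A)), Add(3635885, v)) = Mul(Add(-3175967, Add(13, Mul(-2022, 476))), Add(3635885, 28)) = Mul(Add(-3175967, Add(13, -962472)), 3635913) = Mul(Add(-3175967, -962459), 3635913) = Mul(-4138426, 3635913) = -15046956892938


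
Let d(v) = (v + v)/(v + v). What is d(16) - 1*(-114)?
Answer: 115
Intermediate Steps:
d(v) = 1 (d(v) = (2*v)/((2*v)) = (2*v)*(1/(2*v)) = 1)
d(16) - 1*(-114) = 1 - 1*(-114) = 1 + 114 = 115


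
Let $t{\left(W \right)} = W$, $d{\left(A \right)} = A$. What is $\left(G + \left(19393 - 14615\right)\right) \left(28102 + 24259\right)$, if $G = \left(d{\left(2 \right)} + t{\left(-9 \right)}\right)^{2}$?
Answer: $252746547$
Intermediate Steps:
$G = 49$ ($G = \left(2 - 9\right)^{2} = \left(-7\right)^{2} = 49$)
$\left(G + \left(19393 - 14615\right)\right) \left(28102 + 24259\right) = \left(49 + \left(19393 - 14615\right)\right) \left(28102 + 24259\right) = \left(49 + \left(19393 - 14615\right)\right) 52361 = \left(49 + 4778\right) 52361 = 4827 \cdot 52361 = 252746547$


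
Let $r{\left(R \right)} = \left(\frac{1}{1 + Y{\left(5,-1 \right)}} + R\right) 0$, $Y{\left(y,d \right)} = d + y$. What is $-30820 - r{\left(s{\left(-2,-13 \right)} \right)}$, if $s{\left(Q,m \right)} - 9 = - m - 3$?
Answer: $-30820$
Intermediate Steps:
$s{\left(Q,m \right)} = 6 - m$ ($s{\left(Q,m \right)} = 9 - \left(3 + m\right) = 6 - m$)
$r{\left(R \right)} = 0$ ($r{\left(R \right)} = \left(\frac{1}{1 + \left(-1 + 5\right)} + R\right) 0 = \left(\frac{1}{1 + 4} + R\right) 0 = \left(\frac{1}{5} + R\right) 0 = 0$)
$-30820 - r{\left(s{\left(-2,-13 \right)} \right)} = -30820 - 0 = -30820 + 0 = -30820$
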